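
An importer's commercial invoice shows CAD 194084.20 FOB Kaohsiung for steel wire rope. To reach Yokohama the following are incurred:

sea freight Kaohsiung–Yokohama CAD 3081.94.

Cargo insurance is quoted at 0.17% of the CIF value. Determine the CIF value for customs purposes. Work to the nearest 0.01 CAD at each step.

Let C be the CIF value. C = FOB price + freight + 0.17% × C
C − 0.17% × C = 194084.20 + 3081.94
0.9983 × C = 197166.14
C = 197166.14 / 0.9983 = 197501.89
Insurance premium = 0.17% × 197501.89 = 335.75

CIF value: CAD 197501.89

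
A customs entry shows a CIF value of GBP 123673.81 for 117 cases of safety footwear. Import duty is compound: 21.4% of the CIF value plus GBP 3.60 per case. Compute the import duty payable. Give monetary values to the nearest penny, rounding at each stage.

Import duty: GBP 26887.40

Ad valorem component: 123673.81 × 21.4% = 26466.20
Specific component: 117 × 3.60 = 421.20
Import duty = 26466.20 + 421.20 = 26887.40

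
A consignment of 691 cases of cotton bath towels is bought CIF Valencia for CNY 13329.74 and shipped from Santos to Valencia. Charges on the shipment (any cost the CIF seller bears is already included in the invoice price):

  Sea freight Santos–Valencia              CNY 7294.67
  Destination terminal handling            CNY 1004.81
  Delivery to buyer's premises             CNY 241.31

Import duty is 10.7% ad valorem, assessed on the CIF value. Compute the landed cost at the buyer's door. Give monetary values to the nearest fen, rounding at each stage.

Total landed cost: CNY 16002.14

CIF: the seller pays costs through ocean freight and marine insurance to the destination port.
Already in the invoice (seller's account under CIF): freight — exclude.
The CIF price already equals the CIF value: 13329.74
Import duty = 13329.74 × 10.7% = 1426.28
Buyer bears: destination terminal 1004.81 + delivery 241.31 + duty 1426.28 = 2672.40
Landed cost = invoice 13329.74 + 2672.40 = 16002.14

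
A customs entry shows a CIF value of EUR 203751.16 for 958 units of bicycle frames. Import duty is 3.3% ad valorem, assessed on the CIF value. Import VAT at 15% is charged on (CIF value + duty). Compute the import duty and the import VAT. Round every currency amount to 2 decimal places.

Import duty = 203751.16 × 3.3% = 6723.79
VAT base = CIF + duty = 203751.16 + 6723.79 = 210474.95
Import VAT = 210474.95 × 15% = 31571.24

Import duty: EUR 6723.79; import VAT: EUR 31571.24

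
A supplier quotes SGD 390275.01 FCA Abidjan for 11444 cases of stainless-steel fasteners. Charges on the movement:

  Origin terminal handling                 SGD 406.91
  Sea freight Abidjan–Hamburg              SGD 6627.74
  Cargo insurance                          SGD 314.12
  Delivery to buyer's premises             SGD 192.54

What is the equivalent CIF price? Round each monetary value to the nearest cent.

Not relevant to the conversion: delivery — on the buyer under both terms; not part of either seller's price.
From FCA to CIF, the seller additionally bears: origin terminal, freight, insurance.
CIF price = 390275.01 + 406.91 + 6627.74 + 314.12 = 397623.78

CIF price: SGD 397623.78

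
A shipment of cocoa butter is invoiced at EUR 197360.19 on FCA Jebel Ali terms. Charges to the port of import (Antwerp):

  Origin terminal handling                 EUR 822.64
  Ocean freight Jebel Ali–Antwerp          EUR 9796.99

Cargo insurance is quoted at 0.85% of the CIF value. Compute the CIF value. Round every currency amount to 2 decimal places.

Let C be the CIF value. C = FCA price + pre-shipment costs + freight + 0.85% × C
C − 0.85% × C = 197360.19 + 822.64 + 9796.99
0.9915 × C = 207979.82
C = 207979.82 / 0.9915 = 209762.80
Insurance premium = 0.85% × 209762.80 = 1782.98

CIF value: EUR 209762.80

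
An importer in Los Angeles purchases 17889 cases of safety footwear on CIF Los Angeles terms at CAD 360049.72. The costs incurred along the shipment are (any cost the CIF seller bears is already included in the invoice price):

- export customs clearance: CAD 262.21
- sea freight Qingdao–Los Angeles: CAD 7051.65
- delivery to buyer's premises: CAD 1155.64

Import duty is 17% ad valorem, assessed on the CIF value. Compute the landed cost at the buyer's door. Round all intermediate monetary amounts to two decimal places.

Total landed cost: CAD 422413.81

CIF: the seller pays costs through ocean freight and marine insurance to the destination port.
Already in the invoice (seller's account under CIF): export clearance, freight — exclude.
The CIF price already equals the CIF value: 360049.72
Import duty = 360049.72 × 17% = 61208.45
Buyer bears: delivery 1155.64 + duty 61208.45 = 62364.09
Landed cost = invoice 360049.72 + 62364.09 = 422413.81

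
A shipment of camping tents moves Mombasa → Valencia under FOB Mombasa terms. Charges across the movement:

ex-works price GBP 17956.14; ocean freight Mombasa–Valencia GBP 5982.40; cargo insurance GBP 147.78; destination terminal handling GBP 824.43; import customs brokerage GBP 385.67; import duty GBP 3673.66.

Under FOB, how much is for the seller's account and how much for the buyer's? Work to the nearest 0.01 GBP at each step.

FOB: the seller bears costs until goods are on board at the origin port; the buyer bears freight, insurance and all costs thereafter.
Seller's account: goods 17956.14 = 17956.14
Buyer's account: freight 5982.40 + insurance 147.78 + destination terminal 824.43 + brokerage 385.67 + duty 3673.66 = 11013.94

Seller: GBP 17956.14; buyer: GBP 11013.94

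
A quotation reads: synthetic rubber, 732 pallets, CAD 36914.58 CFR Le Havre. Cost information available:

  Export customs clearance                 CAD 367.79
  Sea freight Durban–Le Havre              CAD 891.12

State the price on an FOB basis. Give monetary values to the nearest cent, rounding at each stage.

Not relevant to the conversion: export clearance — on the seller under both CFR and FOB; already in the CFR price and stays in the FOB price.
From CFR to FOB, the seller no longer bears: freight.
FOB price = 36914.58 − 891.12 = 36023.46

FOB price: CAD 36023.46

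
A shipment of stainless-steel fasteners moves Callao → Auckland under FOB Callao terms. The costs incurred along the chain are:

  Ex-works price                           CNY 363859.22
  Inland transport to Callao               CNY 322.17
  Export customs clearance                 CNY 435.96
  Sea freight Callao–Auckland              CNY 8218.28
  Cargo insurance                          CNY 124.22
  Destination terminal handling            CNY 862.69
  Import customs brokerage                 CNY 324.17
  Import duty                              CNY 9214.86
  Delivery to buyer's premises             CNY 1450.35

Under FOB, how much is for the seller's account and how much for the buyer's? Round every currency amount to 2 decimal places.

Seller: CNY 364617.35; buyer: CNY 20194.57

FOB: the seller bears costs until goods are on board at the origin port; the buyer bears freight, insurance and all costs thereafter.
Seller's account: goods 363859.22 + inland to port 322.17 + export clearance 435.96 = 364617.35
Buyer's account: freight 8218.28 + insurance 124.22 + destination terminal 862.69 + brokerage 324.17 + duty 9214.86 + delivery 1450.35 = 20194.57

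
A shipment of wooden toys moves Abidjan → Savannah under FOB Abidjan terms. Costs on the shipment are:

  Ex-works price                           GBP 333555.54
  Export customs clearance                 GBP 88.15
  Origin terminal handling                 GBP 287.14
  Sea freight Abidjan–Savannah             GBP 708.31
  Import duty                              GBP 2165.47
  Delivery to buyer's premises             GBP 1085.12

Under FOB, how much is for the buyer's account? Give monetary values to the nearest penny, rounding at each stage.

Buyer's account: GBP 3958.90

FOB: the seller bears costs until goods are on board at the origin port; the buyer bears freight, insurance and all costs thereafter.
Seller's account: goods 333555.54 + export clearance 88.15 + origin terminal 287.14 = 333930.83
Buyer's account: freight 708.31 + duty 2165.47 + delivery 1085.12 = 3958.90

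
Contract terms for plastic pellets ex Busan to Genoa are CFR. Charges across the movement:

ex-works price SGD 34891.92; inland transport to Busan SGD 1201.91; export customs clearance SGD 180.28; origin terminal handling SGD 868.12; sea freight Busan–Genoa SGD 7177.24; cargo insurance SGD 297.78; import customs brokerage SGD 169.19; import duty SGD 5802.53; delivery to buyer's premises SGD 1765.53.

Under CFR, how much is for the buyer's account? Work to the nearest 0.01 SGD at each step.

CFR: the seller pays costs through ocean freight to the destination port, but not insurance.
Seller's account: goods 34891.92 + inland to port 1201.91 + export clearance 180.28 + origin terminal 868.12 + freight 7177.24 = 44319.47
Buyer's account: insurance 297.78 + brokerage 169.19 + duty 5802.53 + delivery 1765.53 = 8035.03

Buyer's account: SGD 8035.03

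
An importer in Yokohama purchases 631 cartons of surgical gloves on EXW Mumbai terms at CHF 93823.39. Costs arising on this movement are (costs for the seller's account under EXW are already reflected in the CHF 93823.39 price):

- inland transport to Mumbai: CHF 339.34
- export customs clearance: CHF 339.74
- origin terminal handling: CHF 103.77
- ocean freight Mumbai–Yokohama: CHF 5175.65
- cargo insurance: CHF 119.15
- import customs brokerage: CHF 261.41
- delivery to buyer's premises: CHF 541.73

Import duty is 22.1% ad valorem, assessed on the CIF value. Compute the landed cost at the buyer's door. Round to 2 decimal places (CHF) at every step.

EXW: the seller makes goods available at their premises; the buyer bears all onward costs.
CIF value = EXW price + inland to port + export clearance + origin terminal + freight + insurance = 93823.39 + 339.34 + 339.74 + 103.77 + 5175.65 + 119.15 = 99901.04
Import duty = 99901.04 × 22.1% = 22078.13
Buyer bears: inland to port 339.34 + export clearance 339.74 + origin terminal 103.77 + freight 5175.65 + insurance 119.15 + brokerage 261.41 + delivery 541.73 + duty 22078.13 = 28958.92
Landed cost = invoice 93823.39 + 28958.92 = 122782.31

Total landed cost: CHF 122782.31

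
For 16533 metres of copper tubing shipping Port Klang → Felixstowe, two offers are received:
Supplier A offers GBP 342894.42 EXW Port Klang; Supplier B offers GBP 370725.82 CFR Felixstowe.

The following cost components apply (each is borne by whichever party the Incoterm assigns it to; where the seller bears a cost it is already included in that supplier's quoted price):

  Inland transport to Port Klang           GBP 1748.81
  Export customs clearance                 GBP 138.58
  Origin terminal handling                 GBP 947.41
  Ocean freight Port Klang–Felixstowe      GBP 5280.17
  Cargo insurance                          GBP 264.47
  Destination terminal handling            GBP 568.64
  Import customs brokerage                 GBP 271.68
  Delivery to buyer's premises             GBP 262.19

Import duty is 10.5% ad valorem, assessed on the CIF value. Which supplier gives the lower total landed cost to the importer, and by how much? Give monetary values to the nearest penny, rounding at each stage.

Supplier A is cheaper by GBP 21786.65

Supplier A (EXW):
CIF value = EXW price + inland to port + export clearance + origin terminal + freight + insurance = 342894.42 + 1748.81 + 138.58 + 947.41 + 5280.17 + 264.47 = 351273.86
Import duty = 351273.86 × 10.5% = 36883.76
Buyer bears (A): 1748.81 + 138.58 + 947.41 + 5280.17 + 264.47 + 568.64 + 271.68 + 262.19 = 9481.95
Landed cost (A) = invoice 342894.42 + 9481.95 + duty 36883.76 = 389260.13
Supplier B (CFR):
CIF value = CFR price + insurance = 370725.82 + 264.47 = 370990.29
Import duty = 370990.29 × 10.5% = 38953.98
Buyer bears (B): 264.47 + 568.64 + 271.68 + 262.19 = 1366.98
Landed cost (B) = invoice 370725.82 + 1366.98 + duty 38953.98 = 411046.78
Difference = |389260.13 − 411046.78| = 21786.65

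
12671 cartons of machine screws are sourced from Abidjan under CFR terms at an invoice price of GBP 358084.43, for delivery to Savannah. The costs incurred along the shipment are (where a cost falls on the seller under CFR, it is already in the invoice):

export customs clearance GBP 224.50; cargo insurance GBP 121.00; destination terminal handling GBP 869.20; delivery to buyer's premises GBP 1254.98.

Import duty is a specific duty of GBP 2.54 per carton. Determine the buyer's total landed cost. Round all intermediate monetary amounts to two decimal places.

Total landed cost: GBP 392513.95

CFR: the seller pays costs through ocean freight to the destination port, but not insurance.
Already in the invoice (seller's account under CFR): export clearance — exclude.
CIF value = CFR price + insurance = 358084.43 + 121.00 = 358205.43
Import duty = 12671 × 2.54 = 32184.34
Buyer bears: insurance 121.00 + destination terminal 869.20 + delivery 1254.98 + duty 32184.34 = 34429.52
Landed cost = invoice 358084.43 + 34429.52 = 392513.95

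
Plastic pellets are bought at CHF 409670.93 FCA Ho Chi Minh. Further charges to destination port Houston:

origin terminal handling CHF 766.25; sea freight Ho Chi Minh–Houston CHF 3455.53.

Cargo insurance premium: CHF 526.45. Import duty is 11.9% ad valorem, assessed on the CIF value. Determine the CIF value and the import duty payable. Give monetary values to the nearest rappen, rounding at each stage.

CIF = FCA price + pre-shipment costs + freight + insurance
CIF = 409670.93 + 766.25 + 3455.53 + 526.45 = 414419.16
Import duty = 414419.16 × 11.9% = 49315.88

CIF value: CHF 414419.16; import duty: CHF 49315.88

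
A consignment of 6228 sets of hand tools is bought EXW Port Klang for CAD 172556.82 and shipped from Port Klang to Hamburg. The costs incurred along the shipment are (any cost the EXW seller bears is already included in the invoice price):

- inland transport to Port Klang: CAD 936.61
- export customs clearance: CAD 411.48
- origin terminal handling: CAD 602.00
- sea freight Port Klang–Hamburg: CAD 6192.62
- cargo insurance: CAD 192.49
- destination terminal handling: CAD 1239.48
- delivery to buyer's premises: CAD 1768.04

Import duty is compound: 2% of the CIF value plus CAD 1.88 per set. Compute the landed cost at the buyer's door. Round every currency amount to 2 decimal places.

EXW: the seller makes goods available at their premises; the buyer bears all onward costs.
CIF value = EXW price + inland to port + export clearance + origin terminal + freight + insurance = 172556.82 + 936.61 + 411.48 + 602.00 + 6192.62 + 192.49 = 180892.02
Ad valorem component: 180892.02 × 2% = 3617.84
Specific component: 6228 × 1.88 = 11708.64
Import duty = 3617.84 + 11708.64 = 15326.48
Buyer bears: inland to port 936.61 + export clearance 411.48 + origin terminal 602.00 + freight 6192.62 + insurance 192.49 + destination terminal 1239.48 + delivery 1768.04 + duty 15326.48 = 26669.20
Landed cost = invoice 172556.82 + 26669.20 = 199226.02

Total landed cost: CAD 199226.02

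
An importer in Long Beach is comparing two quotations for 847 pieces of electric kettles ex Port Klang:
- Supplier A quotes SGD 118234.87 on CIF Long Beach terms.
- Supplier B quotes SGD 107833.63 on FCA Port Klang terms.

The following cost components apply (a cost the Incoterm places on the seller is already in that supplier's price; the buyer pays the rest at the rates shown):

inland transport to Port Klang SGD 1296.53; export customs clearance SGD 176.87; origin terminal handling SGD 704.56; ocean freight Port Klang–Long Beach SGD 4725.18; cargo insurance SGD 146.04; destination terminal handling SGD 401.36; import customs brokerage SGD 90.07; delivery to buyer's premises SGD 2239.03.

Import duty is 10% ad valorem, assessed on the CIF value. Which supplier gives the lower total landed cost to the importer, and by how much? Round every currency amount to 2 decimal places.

Supplier A (CIF):
The CIF price already equals the CIF value: 118234.87
Import duty = 118234.87 × 10% = 11823.49
Buyer bears (A): 401.36 + 90.07 + 2239.03 = 2730.46
Landed cost (A) = invoice 118234.87 + 2730.46 + duty 11823.49 = 132788.82
Supplier B (FCA):
CIF value = FCA price + origin terminal + freight + insurance = 107833.63 + 704.56 + 4725.18 + 146.04 = 113409.41
Import duty = 113409.41 × 10% = 11340.94
Buyer bears (B): 704.56 + 4725.18 + 146.04 + 401.36 + 90.07 + 2239.03 = 8306.24
Landed cost (B) = invoice 107833.63 + 8306.24 + duty 11340.94 = 127480.81
Difference = |132788.82 − 127480.81| = 5308.01

Supplier B is cheaper by SGD 5308.01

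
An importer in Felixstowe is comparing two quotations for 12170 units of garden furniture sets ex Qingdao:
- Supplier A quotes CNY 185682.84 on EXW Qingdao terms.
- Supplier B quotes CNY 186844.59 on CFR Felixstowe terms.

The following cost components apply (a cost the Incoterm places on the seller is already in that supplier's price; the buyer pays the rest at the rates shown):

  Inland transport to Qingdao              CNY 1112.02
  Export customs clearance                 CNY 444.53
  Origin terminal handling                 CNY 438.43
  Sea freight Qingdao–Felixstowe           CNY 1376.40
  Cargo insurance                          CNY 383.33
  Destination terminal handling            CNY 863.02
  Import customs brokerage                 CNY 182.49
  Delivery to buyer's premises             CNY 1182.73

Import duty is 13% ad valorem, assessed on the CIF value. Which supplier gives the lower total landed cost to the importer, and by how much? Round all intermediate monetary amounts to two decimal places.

Supplier B is cheaper by CNY 2496.88

Supplier A (EXW):
CIF value = EXW price + inland to port + export clearance + origin terminal + freight + insurance = 185682.84 + 1112.02 + 444.53 + 438.43 + 1376.40 + 383.33 = 189437.55
Import duty = 189437.55 × 13% = 24626.88
Buyer bears (A): 1112.02 + 444.53 + 438.43 + 1376.40 + 383.33 + 863.02 + 182.49 + 1182.73 = 5982.95
Landed cost (A) = invoice 185682.84 + 5982.95 + duty 24626.88 = 216292.67
Supplier B (CFR):
CIF value = CFR price + insurance = 186844.59 + 383.33 = 187227.92
Import duty = 187227.92 × 13% = 24339.63
Buyer bears (B): 383.33 + 863.02 + 182.49 + 1182.73 = 2611.57
Landed cost (B) = invoice 186844.59 + 2611.57 + duty 24339.63 = 213795.79
Difference = |216292.67 − 213795.79| = 2496.88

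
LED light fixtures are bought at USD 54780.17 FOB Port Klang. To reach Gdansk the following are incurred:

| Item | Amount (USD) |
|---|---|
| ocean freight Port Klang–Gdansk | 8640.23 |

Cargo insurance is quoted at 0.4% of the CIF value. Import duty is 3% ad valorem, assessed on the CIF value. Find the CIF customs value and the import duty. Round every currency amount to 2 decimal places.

CIF value: USD 63675.10; import duty: USD 1910.25

Let C be the CIF value. C = FOB price + freight + 0.4% × C
C − 0.4% × C = 54780.17 + 8640.23
0.996 × C = 63420.40
C = 63420.40 / 0.996 = 63675.10
Insurance premium = 0.4% × 63675.10 = 254.70
Import duty = 63675.10 × 3% = 1910.25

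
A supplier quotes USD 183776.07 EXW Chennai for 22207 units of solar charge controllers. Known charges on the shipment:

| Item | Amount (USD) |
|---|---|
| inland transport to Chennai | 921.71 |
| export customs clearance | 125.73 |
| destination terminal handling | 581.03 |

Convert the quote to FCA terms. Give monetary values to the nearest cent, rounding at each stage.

FCA price: USD 184823.51

Not relevant to the conversion: destination terminal — on the buyer under both terms; not part of either seller's price.
From EXW to FCA, the seller additionally bears: inland to port, export clearance.
FCA price = 183776.07 + 921.71 + 125.73 = 184823.51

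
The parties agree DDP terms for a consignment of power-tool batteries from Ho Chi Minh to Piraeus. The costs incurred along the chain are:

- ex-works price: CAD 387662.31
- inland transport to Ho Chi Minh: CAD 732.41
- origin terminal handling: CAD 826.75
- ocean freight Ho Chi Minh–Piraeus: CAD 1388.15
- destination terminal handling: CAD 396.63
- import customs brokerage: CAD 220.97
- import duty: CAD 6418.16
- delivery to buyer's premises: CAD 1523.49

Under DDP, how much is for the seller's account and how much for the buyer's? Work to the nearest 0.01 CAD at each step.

Seller: CAD 399168.87; buyer: CAD 0.00

DDP: the seller bears all costs including import duty.
Seller's account: goods 387662.31 + inland to port 732.41 + origin terminal 826.75 + freight 1388.15 + destination terminal 396.63 + brokerage 220.97 + duty 6418.16 + delivery 1523.49 = 399168.87
Buyer's account: 0.00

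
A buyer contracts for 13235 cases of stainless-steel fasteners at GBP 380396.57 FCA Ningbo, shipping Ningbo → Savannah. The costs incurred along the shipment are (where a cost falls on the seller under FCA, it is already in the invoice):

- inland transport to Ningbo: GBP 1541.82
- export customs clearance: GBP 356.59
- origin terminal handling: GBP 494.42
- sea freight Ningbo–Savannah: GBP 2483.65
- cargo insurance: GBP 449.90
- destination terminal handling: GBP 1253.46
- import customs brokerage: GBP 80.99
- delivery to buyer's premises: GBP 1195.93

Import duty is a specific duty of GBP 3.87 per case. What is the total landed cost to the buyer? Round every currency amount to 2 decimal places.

Total landed cost: GBP 437574.37

FCA: the seller delivers export-cleared goods to the carrier; the buyer bears costs from that point.
Already in the invoice (seller's account under FCA): inland to port, export clearance — exclude.
CIF value = FCA price + origin terminal + freight + insurance = 380396.57 + 494.42 + 2483.65 + 449.90 = 383824.54
Import duty = 13235 × 3.87 = 51219.45
Buyer bears: origin terminal 494.42 + freight 2483.65 + insurance 449.90 + destination terminal 1253.46 + brokerage 80.99 + delivery 1195.93 + duty 51219.45 = 57177.80
Landed cost = invoice 380396.57 + 57177.80 = 437574.37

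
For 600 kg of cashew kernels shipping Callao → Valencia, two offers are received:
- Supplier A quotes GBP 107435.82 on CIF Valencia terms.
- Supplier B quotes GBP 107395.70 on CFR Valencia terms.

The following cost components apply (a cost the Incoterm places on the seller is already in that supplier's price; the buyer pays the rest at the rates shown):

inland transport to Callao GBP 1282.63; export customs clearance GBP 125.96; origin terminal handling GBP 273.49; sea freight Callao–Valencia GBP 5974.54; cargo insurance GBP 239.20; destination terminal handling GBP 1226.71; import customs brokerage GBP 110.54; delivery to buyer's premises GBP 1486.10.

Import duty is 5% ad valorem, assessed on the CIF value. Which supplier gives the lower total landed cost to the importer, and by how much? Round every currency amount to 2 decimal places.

Supplier A (CIF):
The CIF price already equals the CIF value: 107435.82
Import duty = 107435.82 × 5% = 5371.79
Buyer bears (A): 1226.71 + 110.54 + 1486.10 = 2823.35
Landed cost (A) = invoice 107435.82 + 2823.35 + duty 5371.79 = 115630.96
Supplier B (CFR):
CIF value = CFR price + insurance = 107395.70 + 239.20 = 107634.90
Import duty = 107634.90 × 5% = 5381.75
Buyer bears (B): 239.20 + 1226.71 + 110.54 + 1486.10 = 3062.55
Landed cost (B) = invoice 107395.70 + 3062.55 + duty 5381.75 = 115840.00
Difference = |115630.96 − 115840.00| = 209.04

Supplier A is cheaper by GBP 209.04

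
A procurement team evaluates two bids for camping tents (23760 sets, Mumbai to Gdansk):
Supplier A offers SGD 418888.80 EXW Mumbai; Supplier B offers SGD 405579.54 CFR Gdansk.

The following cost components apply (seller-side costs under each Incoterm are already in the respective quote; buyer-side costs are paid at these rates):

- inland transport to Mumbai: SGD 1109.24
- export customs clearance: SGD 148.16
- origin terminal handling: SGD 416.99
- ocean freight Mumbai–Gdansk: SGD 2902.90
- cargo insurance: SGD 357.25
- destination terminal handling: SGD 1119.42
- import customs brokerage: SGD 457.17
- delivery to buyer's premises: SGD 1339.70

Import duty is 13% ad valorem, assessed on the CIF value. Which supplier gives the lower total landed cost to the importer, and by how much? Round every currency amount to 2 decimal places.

Supplier A (EXW):
CIF value = EXW price + inland to port + export clearance + origin terminal + freight + insurance = 418888.80 + 1109.24 + 148.16 + 416.99 + 2902.90 + 357.25 = 423823.34
Import duty = 423823.34 × 13% = 55097.03
Buyer bears (A): 1109.24 + 148.16 + 416.99 + 2902.90 + 357.25 + 1119.42 + 457.17 + 1339.70 = 7850.83
Landed cost (A) = invoice 418888.80 + 7850.83 + duty 55097.03 = 481836.66
Supplier B (CFR):
CIF value = CFR price + insurance = 405579.54 + 357.25 = 405936.79
Import duty = 405936.79 × 13% = 52771.78
Buyer bears (B): 357.25 + 1119.42 + 457.17 + 1339.70 = 3273.54
Landed cost (B) = invoice 405579.54 + 3273.54 + duty 52771.78 = 461624.86
Difference = |481836.66 − 461624.86| = 20211.80

Supplier B is cheaper by SGD 20211.80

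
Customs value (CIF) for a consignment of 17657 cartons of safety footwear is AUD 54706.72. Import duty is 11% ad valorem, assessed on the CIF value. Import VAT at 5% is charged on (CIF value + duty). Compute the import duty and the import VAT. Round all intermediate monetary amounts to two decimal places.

Import duty: AUD 6017.74; import VAT: AUD 3036.22

Import duty = 54706.72 × 11% = 6017.74
VAT base = CIF + duty = 54706.72 + 6017.74 = 60724.46
Import VAT = 60724.46 × 5% = 3036.22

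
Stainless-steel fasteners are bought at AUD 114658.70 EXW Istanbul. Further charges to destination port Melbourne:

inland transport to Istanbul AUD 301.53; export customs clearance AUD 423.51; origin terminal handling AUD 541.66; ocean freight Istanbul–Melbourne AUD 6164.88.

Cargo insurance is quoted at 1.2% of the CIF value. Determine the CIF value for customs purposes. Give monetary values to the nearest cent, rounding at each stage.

Let C be the CIF value. C = EXW price + pre-shipment costs + freight + 1.2% × C
C − 1.2% × C = 114658.70 + 301.53 + 423.51 + 541.66 + 6164.88
0.988 × C = 122090.28
C = 122090.28 / 0.988 = 123573.16
Insurance premium = 1.2% × 123573.16 = 1482.88

CIF value: AUD 123573.16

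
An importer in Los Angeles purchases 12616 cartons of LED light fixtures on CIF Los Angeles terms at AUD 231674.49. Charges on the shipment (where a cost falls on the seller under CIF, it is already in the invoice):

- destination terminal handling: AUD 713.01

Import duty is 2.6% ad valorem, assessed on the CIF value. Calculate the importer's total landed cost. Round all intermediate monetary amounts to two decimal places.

CIF: the seller pays costs through ocean freight and marine insurance to the destination port.
The CIF price already equals the CIF value: 231674.49
Import duty = 231674.49 × 2.6% = 6023.54
Buyer bears: destination terminal 713.01 + duty 6023.54 = 6736.55
Landed cost = invoice 231674.49 + 6736.55 = 238411.04

Total landed cost: AUD 238411.04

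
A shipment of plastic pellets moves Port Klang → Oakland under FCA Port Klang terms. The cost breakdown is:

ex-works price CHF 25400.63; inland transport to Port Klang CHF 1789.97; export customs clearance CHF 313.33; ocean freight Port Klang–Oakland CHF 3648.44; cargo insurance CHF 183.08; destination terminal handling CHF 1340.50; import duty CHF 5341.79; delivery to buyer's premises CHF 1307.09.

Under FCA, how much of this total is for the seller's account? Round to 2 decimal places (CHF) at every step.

Seller's account: CHF 27503.93

FCA: the seller delivers export-cleared goods to the carrier; the buyer bears costs from that point.
Seller's account: goods 25400.63 + inland to port 1789.97 + export clearance 313.33 = 27503.93
Buyer's account: freight 3648.44 + insurance 183.08 + destination terminal 1340.50 + duty 5341.79 + delivery 1307.09 = 11820.90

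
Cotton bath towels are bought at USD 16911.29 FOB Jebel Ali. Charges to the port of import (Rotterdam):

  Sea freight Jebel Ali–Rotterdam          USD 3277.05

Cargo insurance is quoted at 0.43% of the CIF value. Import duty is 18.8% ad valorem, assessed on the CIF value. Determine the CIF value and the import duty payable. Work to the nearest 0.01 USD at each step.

CIF value: USD 20275.52; import duty: USD 3811.80

Let C be the CIF value. C = FOB price + freight + 0.43% × C
C − 0.43% × C = 16911.29 + 3277.05
0.9957 × C = 20188.34
C = 20188.34 / 0.9957 = 20275.52
Insurance premium = 0.43% × 20275.52 = 87.18
Import duty = 20275.52 × 18.8% = 3811.80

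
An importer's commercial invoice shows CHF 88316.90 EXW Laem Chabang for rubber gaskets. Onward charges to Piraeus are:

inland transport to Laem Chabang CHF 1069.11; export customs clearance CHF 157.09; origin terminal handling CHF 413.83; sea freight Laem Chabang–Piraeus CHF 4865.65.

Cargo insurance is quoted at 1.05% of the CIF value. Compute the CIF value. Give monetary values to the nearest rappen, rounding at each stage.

CIF value: CHF 95828.78

Let C be the CIF value. C = EXW price + pre-shipment costs + freight + 1.05% × C
C − 1.05% × C = 88316.90 + 1069.11 + 157.09 + 413.83 + 4865.65
0.9895 × C = 94822.58
C = 94822.58 / 0.9895 = 95828.78
Insurance premium = 1.05% × 95828.78 = 1006.20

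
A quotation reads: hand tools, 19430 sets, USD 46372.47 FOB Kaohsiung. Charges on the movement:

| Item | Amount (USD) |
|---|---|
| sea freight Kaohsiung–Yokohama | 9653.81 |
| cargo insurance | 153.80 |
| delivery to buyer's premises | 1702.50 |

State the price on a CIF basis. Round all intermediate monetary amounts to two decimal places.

Not relevant to the conversion: delivery — on the buyer under both terms; not part of either seller's price.
From FOB to CIF, the seller additionally bears: freight, insurance.
CIF price = 46372.47 + 9653.81 + 153.80 = 56180.08

CIF price: USD 56180.08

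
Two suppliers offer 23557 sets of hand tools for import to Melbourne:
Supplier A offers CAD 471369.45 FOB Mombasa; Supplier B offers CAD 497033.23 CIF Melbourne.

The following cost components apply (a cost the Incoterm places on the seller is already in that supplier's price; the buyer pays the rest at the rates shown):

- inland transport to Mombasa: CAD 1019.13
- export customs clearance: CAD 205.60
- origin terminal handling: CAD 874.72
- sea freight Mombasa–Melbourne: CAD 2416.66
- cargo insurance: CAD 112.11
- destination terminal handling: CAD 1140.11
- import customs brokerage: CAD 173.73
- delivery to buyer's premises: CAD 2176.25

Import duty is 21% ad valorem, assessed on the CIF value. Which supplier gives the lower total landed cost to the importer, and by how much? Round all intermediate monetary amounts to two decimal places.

Supplier A is cheaper by CAD 27993.36

Supplier A (FOB):
CIF value = FOB price + freight + insurance = 471369.45 + 2416.66 + 112.11 = 473898.22
Import duty = 473898.22 × 21% = 99518.63
Buyer bears (A): 2416.66 + 112.11 + 1140.11 + 173.73 + 2176.25 = 6018.86
Landed cost (A) = invoice 471369.45 + 6018.86 + duty 99518.63 = 576906.94
Supplier B (CIF):
The CIF price already equals the CIF value: 497033.23
Import duty = 497033.23 × 21% = 104376.98
Buyer bears (B): 1140.11 + 173.73 + 2176.25 = 3490.09
Landed cost (B) = invoice 497033.23 + 3490.09 + duty 104376.98 = 604900.30
Difference = |576906.94 − 604900.30| = 27993.36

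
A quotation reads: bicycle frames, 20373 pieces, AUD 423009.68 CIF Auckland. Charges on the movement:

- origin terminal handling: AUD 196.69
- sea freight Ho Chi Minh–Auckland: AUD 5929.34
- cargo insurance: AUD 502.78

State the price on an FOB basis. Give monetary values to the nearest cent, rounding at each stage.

Not relevant to the conversion: origin terminal — on the seller under both CIF and FOB; already in the CIF price and stays in the FOB price.
From CIF to FOB, the seller no longer bears: freight, insurance.
FOB price = 423009.68 − 5929.34 − 502.78 = 416577.56

FOB price: AUD 416577.56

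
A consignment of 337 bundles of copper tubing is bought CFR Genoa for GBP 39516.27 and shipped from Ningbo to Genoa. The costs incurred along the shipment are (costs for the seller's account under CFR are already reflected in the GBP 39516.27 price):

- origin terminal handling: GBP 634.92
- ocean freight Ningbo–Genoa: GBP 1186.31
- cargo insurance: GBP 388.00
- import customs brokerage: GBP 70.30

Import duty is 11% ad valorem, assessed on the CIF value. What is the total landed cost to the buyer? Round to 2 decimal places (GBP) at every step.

Total landed cost: GBP 44364.04

CFR: the seller pays costs through ocean freight to the destination port, but not insurance.
Already in the invoice (seller's account under CFR): origin terminal, freight — exclude.
CIF value = CFR price + insurance = 39516.27 + 388.00 = 39904.27
Import duty = 39904.27 × 11% = 4389.47
Buyer bears: insurance 388.00 + brokerage 70.30 + duty 4389.47 = 4847.77
Landed cost = invoice 39516.27 + 4847.77 = 44364.04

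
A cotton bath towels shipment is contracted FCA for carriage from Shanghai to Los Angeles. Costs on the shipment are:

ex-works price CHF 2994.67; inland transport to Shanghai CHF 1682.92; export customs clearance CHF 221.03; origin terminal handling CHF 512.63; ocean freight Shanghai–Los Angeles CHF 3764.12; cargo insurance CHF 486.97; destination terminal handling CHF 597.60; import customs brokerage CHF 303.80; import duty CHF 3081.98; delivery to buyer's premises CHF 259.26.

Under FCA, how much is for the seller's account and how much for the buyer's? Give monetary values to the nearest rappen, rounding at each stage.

Seller: CHF 4898.62; buyer: CHF 9006.36

FCA: the seller delivers export-cleared goods to the carrier; the buyer bears costs from that point.
Seller's account: goods 2994.67 + inland to port 1682.92 + export clearance 221.03 = 4898.62
Buyer's account: origin terminal 512.63 + freight 3764.12 + insurance 486.97 + destination terminal 597.60 + brokerage 303.80 + duty 3081.98 + delivery 259.26 = 9006.36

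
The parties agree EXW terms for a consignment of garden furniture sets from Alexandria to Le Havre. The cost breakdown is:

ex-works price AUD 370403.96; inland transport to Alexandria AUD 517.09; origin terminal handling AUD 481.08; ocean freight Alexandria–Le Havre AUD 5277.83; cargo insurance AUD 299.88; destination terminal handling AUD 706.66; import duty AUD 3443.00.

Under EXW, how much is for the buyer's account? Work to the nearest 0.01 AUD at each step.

EXW: the seller makes goods available at their premises; the buyer bears all onward costs.
Seller's account: goods 370403.96 = 370403.96
Buyer's account: inland to port 517.09 + origin terminal 481.08 + freight 5277.83 + insurance 299.88 + destination terminal 706.66 + duty 3443.00 = 10725.54

Buyer's account: AUD 10725.54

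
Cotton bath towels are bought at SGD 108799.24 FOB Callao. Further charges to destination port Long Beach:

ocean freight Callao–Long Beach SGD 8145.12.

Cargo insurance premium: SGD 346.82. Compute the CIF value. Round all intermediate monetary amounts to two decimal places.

CIF = FOB price + freight + insurance
CIF = 108799.24 + 8145.12 + 346.82 = 117291.18

CIF value: SGD 117291.18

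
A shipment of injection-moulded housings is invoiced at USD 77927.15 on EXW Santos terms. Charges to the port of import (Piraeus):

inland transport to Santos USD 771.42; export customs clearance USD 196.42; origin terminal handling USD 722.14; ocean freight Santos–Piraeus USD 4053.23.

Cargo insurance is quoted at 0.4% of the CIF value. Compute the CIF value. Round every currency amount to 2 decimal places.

Let C be the CIF value. C = EXW price + pre-shipment costs + freight + 0.4% × C
C − 0.4% × C = 77927.15 + 771.42 + 196.42 + 722.14 + 4053.23
0.996 × C = 83670.36
C = 83670.36 / 0.996 = 84006.39
Insurance premium = 0.4% × 84006.39 = 336.03

CIF value: USD 84006.39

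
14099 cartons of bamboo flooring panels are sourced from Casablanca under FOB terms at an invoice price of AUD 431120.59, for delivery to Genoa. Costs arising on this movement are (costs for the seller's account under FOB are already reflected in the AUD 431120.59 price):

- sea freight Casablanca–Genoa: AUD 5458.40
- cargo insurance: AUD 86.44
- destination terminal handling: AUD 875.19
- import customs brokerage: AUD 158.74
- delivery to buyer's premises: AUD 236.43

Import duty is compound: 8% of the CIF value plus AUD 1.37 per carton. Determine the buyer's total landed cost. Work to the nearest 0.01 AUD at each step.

FOB: the seller bears costs until goods are on board at the origin port; the buyer bears freight, insurance and all costs thereafter.
CIF value = FOB price + freight + insurance = 431120.59 + 5458.40 + 86.44 = 436665.43
Ad valorem component: 436665.43 × 8% = 34933.23
Specific component: 14099 × 1.37 = 19315.63
Import duty = 34933.23 + 19315.63 = 54248.86
Buyer bears: freight 5458.40 + insurance 86.44 + destination terminal 875.19 + brokerage 158.74 + delivery 236.43 + duty 54248.86 = 61064.06
Landed cost = invoice 431120.59 + 61064.06 = 492184.65

Total landed cost: AUD 492184.65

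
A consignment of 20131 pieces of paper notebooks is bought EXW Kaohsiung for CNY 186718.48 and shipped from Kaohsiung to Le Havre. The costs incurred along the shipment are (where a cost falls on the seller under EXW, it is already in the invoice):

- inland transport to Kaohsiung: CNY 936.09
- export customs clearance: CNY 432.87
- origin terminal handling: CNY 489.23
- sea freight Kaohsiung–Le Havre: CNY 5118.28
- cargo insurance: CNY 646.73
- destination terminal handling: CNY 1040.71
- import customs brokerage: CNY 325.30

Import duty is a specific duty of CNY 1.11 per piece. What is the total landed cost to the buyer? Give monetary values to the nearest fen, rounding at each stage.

EXW: the seller makes goods available at their premises; the buyer bears all onward costs.
CIF value = EXW price + inland to port + export clearance + origin terminal + freight + insurance = 186718.48 + 936.09 + 432.87 + 489.23 + 5118.28 + 646.73 = 194341.68
Import duty = 20131 × 1.11 = 22345.41
Buyer bears: inland to port 936.09 + export clearance 432.87 + origin terminal 489.23 + freight 5118.28 + insurance 646.73 + destination terminal 1040.71 + brokerage 325.30 + duty 22345.41 = 31334.62
Landed cost = invoice 186718.48 + 31334.62 = 218053.10

Total landed cost: CNY 218053.10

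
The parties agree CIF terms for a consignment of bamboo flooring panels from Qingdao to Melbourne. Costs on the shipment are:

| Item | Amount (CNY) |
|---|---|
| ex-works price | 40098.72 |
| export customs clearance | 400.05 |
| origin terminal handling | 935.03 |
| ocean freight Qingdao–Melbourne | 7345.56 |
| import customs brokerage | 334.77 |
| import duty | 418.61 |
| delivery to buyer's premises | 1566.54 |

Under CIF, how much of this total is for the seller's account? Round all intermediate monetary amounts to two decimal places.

CIF: the seller pays costs through ocean freight and marine insurance to the destination port.
Seller's account: goods 40098.72 + export clearance 400.05 + origin terminal 935.03 + freight 7345.56 = 48779.36
Buyer's account: brokerage 334.77 + duty 418.61 + delivery 1566.54 = 2319.92

Seller's account: CNY 48779.36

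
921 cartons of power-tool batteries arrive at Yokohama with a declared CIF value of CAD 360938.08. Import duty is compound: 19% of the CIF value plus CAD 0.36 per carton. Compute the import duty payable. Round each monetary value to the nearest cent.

Import duty: CAD 68909.80

Ad valorem component: 360938.08 × 19% = 68578.24
Specific component: 921 × 0.36 = 331.56
Import duty = 68578.24 + 331.56 = 68909.80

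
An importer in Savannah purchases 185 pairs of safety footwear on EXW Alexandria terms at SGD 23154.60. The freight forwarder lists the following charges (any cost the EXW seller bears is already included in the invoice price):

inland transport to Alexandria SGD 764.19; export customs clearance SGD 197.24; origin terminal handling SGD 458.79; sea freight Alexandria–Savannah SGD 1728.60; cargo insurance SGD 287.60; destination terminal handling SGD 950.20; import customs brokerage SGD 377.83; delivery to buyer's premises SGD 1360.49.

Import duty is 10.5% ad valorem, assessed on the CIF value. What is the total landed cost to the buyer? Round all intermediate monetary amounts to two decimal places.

EXW: the seller makes goods available at their premises; the buyer bears all onward costs.
CIF value = EXW price + inland to port + export clearance + origin terminal + freight + insurance = 23154.60 + 764.19 + 197.24 + 458.79 + 1728.60 + 287.60 = 26591.02
Import duty = 26591.02 × 10.5% = 2792.06
Buyer bears: inland to port 764.19 + export clearance 197.24 + origin terminal 458.79 + freight 1728.60 + insurance 287.60 + destination terminal 950.20 + brokerage 377.83 + delivery 1360.49 + duty 2792.06 = 8917.00
Landed cost = invoice 23154.60 + 8917.00 = 32071.60

Total landed cost: SGD 32071.60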